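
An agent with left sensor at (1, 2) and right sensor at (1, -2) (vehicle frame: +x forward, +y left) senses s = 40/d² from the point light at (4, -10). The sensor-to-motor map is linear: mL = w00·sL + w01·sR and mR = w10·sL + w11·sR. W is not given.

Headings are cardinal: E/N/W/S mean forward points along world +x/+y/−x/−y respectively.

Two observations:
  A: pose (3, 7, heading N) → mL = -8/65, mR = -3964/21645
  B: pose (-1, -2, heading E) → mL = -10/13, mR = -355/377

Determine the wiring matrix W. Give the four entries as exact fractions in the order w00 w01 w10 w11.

obs A: pose=(3,7,N) → sL=40/333, sR=8/65, mL=-8/65, mR=-3964/21645
obs B: pose=(-1,-2,E) → sL=10/29, sR=10/13, mL=-10/13, mR=-355/377
sensor matrix S = [[40/333, 8/65], [10/29, 10/13]]; det S = 6272/125541
solve [mL_A; mL_B] = S·[w00; w01] and [mR_A; mR_B] = S·[w10; w11]:
  w00 = 0, w01 = -1, w10 = -1/2, w11 = -1

0 -1 -1/2 -1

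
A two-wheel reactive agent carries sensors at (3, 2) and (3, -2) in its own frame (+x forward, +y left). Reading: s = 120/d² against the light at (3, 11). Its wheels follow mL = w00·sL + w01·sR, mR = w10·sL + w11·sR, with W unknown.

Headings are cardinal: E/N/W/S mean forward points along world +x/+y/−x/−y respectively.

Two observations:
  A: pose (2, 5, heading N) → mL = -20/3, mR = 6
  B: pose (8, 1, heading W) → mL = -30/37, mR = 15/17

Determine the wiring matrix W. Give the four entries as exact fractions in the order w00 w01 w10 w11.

obs A: pose=(2,5,N) → sL=20/3, sR=12, mL=-20/3, mR=6
obs B: pose=(8,1,W) → sL=30/37, sR=30/17, mL=-30/37, mR=15/17
sensor matrix S = [[20/3, 12], [30/37, 30/17]]; det S = 1280/629
solve [mL_A; mL_B] = S·[w00; w01] and [mR_A; mR_B] = S·[w10; w11]:
  w00 = -1, w01 = 0, w10 = 0, w11 = 1/2

-1 0 0 1/2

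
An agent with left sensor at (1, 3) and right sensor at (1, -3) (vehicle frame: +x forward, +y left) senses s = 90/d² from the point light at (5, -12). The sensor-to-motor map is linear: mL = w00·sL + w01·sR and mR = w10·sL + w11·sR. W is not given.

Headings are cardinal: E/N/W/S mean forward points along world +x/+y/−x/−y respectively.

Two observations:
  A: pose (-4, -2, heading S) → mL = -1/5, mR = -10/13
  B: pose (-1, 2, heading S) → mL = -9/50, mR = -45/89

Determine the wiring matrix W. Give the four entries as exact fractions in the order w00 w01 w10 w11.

0 -1/2 -1 0

obs A: pose=(-4,-2,S) → sL=10/13, sR=2/5, mL=-1/5, mR=-10/13
obs B: pose=(-1,2,S) → sL=45/89, sR=9/25, mL=-9/50, mR=-45/89
sensor matrix S = [[10/13, 2/5], [45/89, 9/25]]; det S = 432/5785
solve [mL_A; mL_B] = S·[w00; w01] and [mR_A; mR_B] = S·[w10; w11]:
  w00 = 0, w01 = -1/2, w10 = -1, w11 = 0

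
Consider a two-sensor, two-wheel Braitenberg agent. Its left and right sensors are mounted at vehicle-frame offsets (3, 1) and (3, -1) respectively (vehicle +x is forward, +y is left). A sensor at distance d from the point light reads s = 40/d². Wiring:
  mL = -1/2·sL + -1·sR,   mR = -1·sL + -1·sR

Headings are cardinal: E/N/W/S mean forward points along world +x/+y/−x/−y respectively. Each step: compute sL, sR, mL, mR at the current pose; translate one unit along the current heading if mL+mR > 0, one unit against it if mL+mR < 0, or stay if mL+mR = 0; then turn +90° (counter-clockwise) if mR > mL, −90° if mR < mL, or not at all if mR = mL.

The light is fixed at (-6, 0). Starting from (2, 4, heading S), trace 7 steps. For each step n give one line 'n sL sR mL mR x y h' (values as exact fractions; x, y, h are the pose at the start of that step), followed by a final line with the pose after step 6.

n=0: pose=(2,4,S); sL=20/41, sR=4/5; mL=-214/205, mR=-264/205; mL+mR=-478/205 → advance -1; mR−mL=-10/41 → turn -1·90°
n=1: pose=(2,5,W); sL=40/41, sR=40/61; mL=-2860/2501, mR=-4080/2501; mL+mR=-6940/2501 → advance -1; mR−mL=-20/41 → turn -1·90°
n=2: pose=(3,5,N); sL=5/16, sR=10/41; mL=-525/1312, mR=-365/656; mL+mR=-1255/1312 → advance -1; mR−mL=-5/32 → turn -1·90°
n=3: pose=(3,4,E); sL=40/169, sR=40/153; mL=-9820/25857, mR=-12880/25857; mL+mR=-22700/25857 → advance -1; mR−mL=-20/169 → turn -1·90°
n=4: pose=(2,4,S); sL=20/41, sR=4/5; mL=-214/205, mR=-264/205; mL+mR=-478/205 → advance -1; mR−mL=-10/41 → turn -1·90°
n=5: pose=(2,5,W); sL=40/41, sR=40/61; mL=-2860/2501, mR=-4080/2501; mL+mR=-6940/2501 → advance -1; mR−mL=-20/41 → turn -1·90°
n=6: pose=(3,5,N); sL=5/16, sR=10/41; mL=-525/1312, mR=-365/656; mL+mR=-1255/1312 → advance -1; mR−mL=-5/32 → turn -1·90°

0 20/41 4/5 -214/205 -264/205 2 4 S
1 40/41 40/61 -2860/2501 -4080/2501 2 5 W
2 5/16 10/41 -525/1312 -365/656 3 5 N
3 40/169 40/153 -9820/25857 -12880/25857 3 4 E
4 20/41 4/5 -214/205 -264/205 2 4 S
5 40/41 40/61 -2860/2501 -4080/2501 2 5 W
6 5/16 10/41 -525/1312 -365/656 3 5 N
final 3 4 E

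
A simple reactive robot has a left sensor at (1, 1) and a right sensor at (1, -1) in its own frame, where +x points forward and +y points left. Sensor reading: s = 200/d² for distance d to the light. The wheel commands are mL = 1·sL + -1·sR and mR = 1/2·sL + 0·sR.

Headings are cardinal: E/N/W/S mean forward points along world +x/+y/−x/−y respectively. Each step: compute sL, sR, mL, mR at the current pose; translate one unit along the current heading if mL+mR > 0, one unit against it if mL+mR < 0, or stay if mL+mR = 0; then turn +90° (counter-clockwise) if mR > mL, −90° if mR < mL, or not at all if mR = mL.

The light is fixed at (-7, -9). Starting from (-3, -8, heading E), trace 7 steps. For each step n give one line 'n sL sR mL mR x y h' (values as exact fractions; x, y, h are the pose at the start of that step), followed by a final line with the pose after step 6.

n=0: pose=(-3,-8,E); sL=200/29, sR=8; mL=-32/29, mR=100/29; mL+mR=68/29 → advance +1; mR−mL=132/29 → turn +1·90°
n=1: pose=(-2,-8,N); sL=10, sR=5; mL=5, mR=5; mL+mR=10 → advance +1; mR−mL=0 → turn +0·90°
n=2: pose=(-2,-7,N); sL=8, sR=40/9; mL=32/9, mR=4; mL+mR=68/9 → advance +1; mR−mL=4/9 → turn +1·90°
n=3: pose=(-2,-6,W); sL=10, sR=25/4; mL=15/4, mR=5; mL+mR=35/4 → advance +1; mR−mL=5/4 → turn +1·90°
n=4: pose=(-3,-6,S); sL=200/29, sR=200/13; mL=-3200/377, mR=100/29; mL+mR=-1900/377 → advance -1; mR−mL=4500/377 → turn +1·90°
n=5: pose=(-3,-5,E); sL=4, sR=100/17; mL=-32/17, mR=2; mL+mR=2/17 → advance +1; mR−mL=66/17 → turn +1·90°
n=6: pose=(-2,-5,N); sL=200/41, sR=200/61; mL=4000/2501, mR=100/41; mL+mR=10100/2501 → advance +1; mR−mL=2100/2501 → turn +1·90°

0 200/29 8 -32/29 100/29 -3 -8 E
1 10 5 5 5 -2 -8 N
2 8 40/9 32/9 4 -2 -7 N
3 10 25/4 15/4 5 -2 -6 W
4 200/29 200/13 -3200/377 100/29 -3 -6 S
5 4 100/17 -32/17 2 -3 -5 E
6 200/41 200/61 4000/2501 100/41 -2 -5 N
final -2 -4 W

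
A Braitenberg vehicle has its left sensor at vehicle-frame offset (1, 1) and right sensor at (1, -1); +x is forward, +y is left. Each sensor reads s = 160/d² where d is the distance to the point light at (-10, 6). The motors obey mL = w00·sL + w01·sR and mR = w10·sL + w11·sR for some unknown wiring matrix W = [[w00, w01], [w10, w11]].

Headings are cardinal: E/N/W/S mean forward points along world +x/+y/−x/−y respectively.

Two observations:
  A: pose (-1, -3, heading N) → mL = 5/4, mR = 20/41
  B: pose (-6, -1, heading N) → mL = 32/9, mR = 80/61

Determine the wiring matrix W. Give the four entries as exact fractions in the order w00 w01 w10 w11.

obs A: pose=(-1,-3,N) → sL=5/4, sR=40/41, mL=5/4, mR=20/41
obs B: pose=(-6,-1,N) → sL=32/9, sR=160/61, mL=32/9, mR=80/61
sensor matrix S = [[5/4, 40/41], [32/9, 160/61]]; det S = -4280/22509
solve [mL_A; mL_B] = S·[w00; w01] and [mR_A; mR_B] = S·[w10; w11]:
  w00 = 1, w01 = 0, w10 = 0, w11 = 1/2

1 0 0 1/2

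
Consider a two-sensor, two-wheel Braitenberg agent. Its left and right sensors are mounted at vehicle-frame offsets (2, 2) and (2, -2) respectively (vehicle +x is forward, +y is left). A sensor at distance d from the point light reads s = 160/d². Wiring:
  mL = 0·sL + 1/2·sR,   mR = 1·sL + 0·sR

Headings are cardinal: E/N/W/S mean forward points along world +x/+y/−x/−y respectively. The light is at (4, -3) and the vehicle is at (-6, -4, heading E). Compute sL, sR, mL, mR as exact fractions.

left sensor world pos  = (-4, -2); dL² = 65
right sensor world pos = (-4, -6); dR² = 73
sL = 160/65 = 32/13
sR = 160/73 = 160/73
mL = 0·sL + 1/2·sR = 80/73
mR = 1·sL + 0·sR = 32/13

32/13 160/73 80/73 32/13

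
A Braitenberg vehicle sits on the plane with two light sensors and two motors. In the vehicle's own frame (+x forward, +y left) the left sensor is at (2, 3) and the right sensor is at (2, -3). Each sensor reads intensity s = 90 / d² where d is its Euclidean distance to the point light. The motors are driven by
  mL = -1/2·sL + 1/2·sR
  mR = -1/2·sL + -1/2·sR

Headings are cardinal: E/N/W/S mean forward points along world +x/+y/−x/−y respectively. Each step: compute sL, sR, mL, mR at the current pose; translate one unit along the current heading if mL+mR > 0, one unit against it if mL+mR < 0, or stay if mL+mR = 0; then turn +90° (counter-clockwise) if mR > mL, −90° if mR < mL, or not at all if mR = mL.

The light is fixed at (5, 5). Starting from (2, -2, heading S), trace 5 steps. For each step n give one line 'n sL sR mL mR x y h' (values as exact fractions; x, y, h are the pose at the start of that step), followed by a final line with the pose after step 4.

0 10/9 10/13 -20/117 -110/117 2 -2 S
1 45/53 45/17 810/901 -1575/901 2 -1 W
2 90/41 90/17 1080/697 -2610/697 3 -1 N
3 45/8 9/10 -189/80 -261/80 3 -2 E
4 10/9 10/13 -20/117 -110/117 2 -2 S
final 2 -1 W

n=0: pose=(2,-2,S); sL=10/9, sR=10/13; mL=-20/117, mR=-110/117; mL+mR=-10/9 → advance -1; mR−mL=-10/13 → turn -1·90°
n=1: pose=(2,-1,W); sL=45/53, sR=45/17; mL=810/901, mR=-1575/901; mL+mR=-45/53 → advance -1; mR−mL=-45/17 → turn -1·90°
n=2: pose=(3,-1,N); sL=90/41, sR=90/17; mL=1080/697, mR=-2610/697; mL+mR=-90/41 → advance -1; mR−mL=-90/17 → turn -1·90°
n=3: pose=(3,-2,E); sL=45/8, sR=9/10; mL=-189/80, mR=-261/80; mL+mR=-45/8 → advance -1; mR−mL=-9/10 → turn -1·90°
n=4: pose=(2,-2,S); sL=10/9, sR=10/13; mL=-20/117, mR=-110/117; mL+mR=-10/9 → advance -1; mR−mL=-10/13 → turn -1·90°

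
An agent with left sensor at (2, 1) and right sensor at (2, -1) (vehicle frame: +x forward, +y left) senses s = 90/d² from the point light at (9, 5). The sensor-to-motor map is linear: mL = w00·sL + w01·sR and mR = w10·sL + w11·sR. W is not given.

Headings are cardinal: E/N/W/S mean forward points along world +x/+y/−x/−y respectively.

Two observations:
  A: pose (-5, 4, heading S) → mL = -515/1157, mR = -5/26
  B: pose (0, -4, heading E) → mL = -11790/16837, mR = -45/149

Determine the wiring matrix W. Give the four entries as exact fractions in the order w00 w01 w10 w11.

obs A: pose=(-5,4,S) → sL=45/89, sR=5/13, mL=-515/1157, mR=-5/26
obs B: pose=(0,-4,E) → sL=90/113, sR=90/149, mL=-11790/16837, mR=-45/149
sensor matrix S = [[45/89, 5/13], [90/113, 90/149]]; det S = -18000/19480409
solve [mL_A; mL_B] = S·[w00; w01] and [mR_A; mR_B] = S·[w10; w11]:
  w00 = -1/2, w01 = -1/2, w10 = 0, w11 = -1/2

-1/2 -1/2 0 -1/2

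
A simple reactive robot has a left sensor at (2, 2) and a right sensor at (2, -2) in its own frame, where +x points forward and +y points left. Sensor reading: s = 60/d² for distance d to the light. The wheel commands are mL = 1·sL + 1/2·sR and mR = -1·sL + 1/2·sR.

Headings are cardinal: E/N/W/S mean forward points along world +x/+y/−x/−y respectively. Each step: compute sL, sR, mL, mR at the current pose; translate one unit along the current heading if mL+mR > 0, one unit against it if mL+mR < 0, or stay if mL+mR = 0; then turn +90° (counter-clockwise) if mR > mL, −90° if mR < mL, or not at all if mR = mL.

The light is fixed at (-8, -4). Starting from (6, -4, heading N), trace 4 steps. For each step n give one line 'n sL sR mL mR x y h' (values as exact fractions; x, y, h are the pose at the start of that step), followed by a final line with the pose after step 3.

n=0: pose=(6,-4,N); sL=15/37, sR=3/13; mL=501/962, mR=-279/962; mL+mR=3/13 → advance +1; mR−mL=-30/37 → turn -1·90°
n=1: pose=(6,-3,E); sL=12/53, sR=60/257; mL=4674/13621, mR=-1494/13621; mL+mR=60/257 → advance +1; mR−mL=-24/53 → turn -1·90°
n=2: pose=(7,-3,S); sL=6/29, sR=6/17; mL=189/493, mR=-15/493; mL+mR=6/17 → advance +1; mR−mL=-12/29 → turn -1·90°
n=3: pose=(7,-4,W); sL=60/173, sR=60/173; mL=90/173, mR=-30/173; mL+mR=60/173 → advance +1; mR−mL=-120/173 → turn -1·90°

0 15/37 3/13 501/962 -279/962 6 -4 N
1 12/53 60/257 4674/13621 -1494/13621 6 -3 E
2 6/29 6/17 189/493 -15/493 7 -3 S
3 60/173 60/173 90/173 -30/173 7 -4 W
final 6 -4 N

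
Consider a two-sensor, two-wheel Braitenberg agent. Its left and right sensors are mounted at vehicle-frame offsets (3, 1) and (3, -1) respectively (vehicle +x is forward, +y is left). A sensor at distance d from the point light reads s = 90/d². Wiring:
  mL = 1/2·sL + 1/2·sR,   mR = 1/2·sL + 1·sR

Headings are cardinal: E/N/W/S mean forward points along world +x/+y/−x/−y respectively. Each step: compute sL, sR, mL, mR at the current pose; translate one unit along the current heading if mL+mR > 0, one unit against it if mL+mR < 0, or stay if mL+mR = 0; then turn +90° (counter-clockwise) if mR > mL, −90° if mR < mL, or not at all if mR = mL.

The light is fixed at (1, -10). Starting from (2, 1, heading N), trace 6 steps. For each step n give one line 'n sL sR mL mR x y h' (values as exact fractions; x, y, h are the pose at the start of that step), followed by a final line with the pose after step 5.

n=0: pose=(2,1,N); sL=45/98, sR=9/20; mL=891/1960, mR=333/490; mL+mR=2223/1960 → advance +1; mR−mL=9/40 → turn +1·90°
n=1: pose=(2,2,W); sL=18/25, sR=90/173; mL=2682/4325, mR=3807/4325; mL+mR=6489/4325 → advance +1; mR−mL=45/173 → turn +1·90°
n=2: pose=(1,2,S); sL=45/41, sR=45/41; mL=45/41, mR=135/82; mL+mR=225/82 → advance +1; mR−mL=45/82 → turn +1·90°
n=3: pose=(1,1,E); sL=10/17, sR=90/109; mL=1310/1853, mR=2075/1853; mL+mR=3385/1853 → advance +1; mR−mL=45/109 → turn +1·90°
n=4: pose=(2,1,N); sL=45/98, sR=9/20; mL=891/1960, mR=333/490; mL+mR=2223/1960 → advance +1; mR−mL=9/40 → turn +1·90°
n=5: pose=(2,2,W); sL=18/25, sR=90/173; mL=2682/4325, mR=3807/4325; mL+mR=6489/4325 → advance +1; mR−mL=45/173 → turn +1·90°

0 45/98 9/20 891/1960 333/490 2 1 N
1 18/25 90/173 2682/4325 3807/4325 2 2 W
2 45/41 45/41 45/41 135/82 1 2 S
3 10/17 90/109 1310/1853 2075/1853 1 1 E
4 45/98 9/20 891/1960 333/490 2 1 N
5 18/25 90/173 2682/4325 3807/4325 2 2 W
final 1 2 S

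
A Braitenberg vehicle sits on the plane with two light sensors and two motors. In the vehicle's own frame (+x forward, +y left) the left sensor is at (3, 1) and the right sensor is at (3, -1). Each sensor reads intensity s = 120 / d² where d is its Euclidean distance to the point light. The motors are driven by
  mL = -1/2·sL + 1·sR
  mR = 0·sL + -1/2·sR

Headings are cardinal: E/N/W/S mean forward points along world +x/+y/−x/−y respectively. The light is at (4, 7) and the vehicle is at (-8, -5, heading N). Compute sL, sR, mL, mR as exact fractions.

left sensor world pos  = (-9, -2); dL² = 250
right sensor world pos = (-7, -2); dR² = 202
sL = 120/250 = 12/25
sR = 120/202 = 60/101
mL = -1/2·sL + 1·sR = 894/2525
mR = 0·sL + -1/2·sR = -30/101

12/25 60/101 894/2525 -30/101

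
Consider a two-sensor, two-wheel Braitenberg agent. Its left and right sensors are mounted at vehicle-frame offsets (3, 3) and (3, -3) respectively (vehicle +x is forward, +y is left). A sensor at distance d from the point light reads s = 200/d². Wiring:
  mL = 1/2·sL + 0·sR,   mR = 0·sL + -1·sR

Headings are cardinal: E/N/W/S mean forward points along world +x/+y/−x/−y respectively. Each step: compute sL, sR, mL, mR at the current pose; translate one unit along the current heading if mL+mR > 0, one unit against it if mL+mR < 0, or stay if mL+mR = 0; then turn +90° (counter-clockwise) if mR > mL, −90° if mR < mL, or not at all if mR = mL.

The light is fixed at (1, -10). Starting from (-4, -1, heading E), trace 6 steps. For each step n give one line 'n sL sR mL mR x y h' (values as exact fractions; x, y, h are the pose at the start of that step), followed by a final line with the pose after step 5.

n=0: pose=(-4,-1,E); sL=50/37, sR=5; mL=25/37, mR=-5; mL+mR=-160/37 → advance -1; mR−mL=-210/37 → turn -1·90°
n=1: pose=(-5,-1,S); sL=40/9, sR=200/117; mL=20/9, mR=-200/117; mL+mR=20/39 → advance +1; mR−mL=-460/117 → turn -1·90°
n=2: pose=(-5,-2,W); sL=100/53, sR=100/101; mL=50/53, mR=-100/101; mL+mR=-250/5353 → advance -1; mR−mL=-10350/5353 → turn -1·90°
n=3: pose=(-4,-2,N); sL=40/37, sR=8/5; mL=20/37, mR=-8/5; mL+mR=-196/185 → advance -1; mR−mL=-396/185 → turn -1·90°
n=4: pose=(-4,-3,E); sL=25/13, sR=10; mL=25/26, mR=-10; mL+mR=-235/26 → advance -1; mR−mL=-285/26 → turn -1·90°
n=5: pose=(-5,-3,S); sL=8, sR=200/97; mL=4, mR=-200/97; mL+mR=188/97 → advance +1; mR−mL=-588/97 → turn -1·90°

0 50/37 5 25/37 -5 -4 -1 E
1 40/9 200/117 20/9 -200/117 -5 -1 S
2 100/53 100/101 50/53 -100/101 -5 -2 W
3 40/37 8/5 20/37 -8/5 -4 -2 N
4 25/13 10 25/26 -10 -4 -3 E
5 8 200/97 4 -200/97 -5 -3 S
final -5 -4 W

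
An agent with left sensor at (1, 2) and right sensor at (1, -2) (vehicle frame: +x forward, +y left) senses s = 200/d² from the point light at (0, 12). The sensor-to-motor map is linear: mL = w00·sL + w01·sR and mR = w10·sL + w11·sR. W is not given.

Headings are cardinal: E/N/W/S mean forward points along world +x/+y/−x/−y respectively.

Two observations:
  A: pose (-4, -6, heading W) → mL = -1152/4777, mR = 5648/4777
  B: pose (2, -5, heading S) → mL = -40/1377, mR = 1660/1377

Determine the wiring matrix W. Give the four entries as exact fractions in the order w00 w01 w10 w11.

obs A: pose=(-4,-6,W) → sL=8/17, sR=200/281, mL=-1152/4777, mR=5648/4777
obs B: pose=(2,-5,S) → sL=10/17, sR=50/81, mL=-40/1377, mR=1660/1377
sensor matrix S = [[8/17, 200/281], [10/17, 50/81]]; det S = -49600/386937
solve [mL_A; mL_B] = S·[w00; w01] and [mR_A; mR_B] = S·[w10; w11]:
  w00 = 1, w01 = -1, w10 = 1, w11 = 1

1 -1 1 1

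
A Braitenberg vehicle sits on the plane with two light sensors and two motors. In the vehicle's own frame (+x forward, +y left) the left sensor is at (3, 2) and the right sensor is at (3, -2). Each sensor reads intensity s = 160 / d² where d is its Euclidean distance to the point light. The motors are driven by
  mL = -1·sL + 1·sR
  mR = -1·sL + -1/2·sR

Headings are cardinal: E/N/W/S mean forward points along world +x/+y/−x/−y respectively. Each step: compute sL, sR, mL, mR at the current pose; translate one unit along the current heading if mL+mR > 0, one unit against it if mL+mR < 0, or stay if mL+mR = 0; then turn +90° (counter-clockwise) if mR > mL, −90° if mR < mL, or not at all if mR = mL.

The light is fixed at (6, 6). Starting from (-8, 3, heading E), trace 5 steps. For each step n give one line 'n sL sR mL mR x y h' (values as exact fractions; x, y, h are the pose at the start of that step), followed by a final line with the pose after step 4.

n=0: pose=(-8,3,E); sL=80/61, sR=80/73; mL=-960/4453, mR=-8280/4453; mL+mR=-9240/4453 → advance -1; mR−mL=-120/73 → turn -1·90°
n=1: pose=(-9,3,S); sL=32/41, sR=32/65; mL=-768/2665, mR=-2736/2665; mL+mR=-3504/2665 → advance -1; mR−mL=-48/65 → turn -1·90°
n=2: pose=(-9,4,W); sL=8/17, sR=40/81; mL=32/1377, mR=-988/1377; mL+mR=-956/1377 → advance -1; mR−mL=-20/27 → turn -1·90°
n=3: pose=(-8,4,N); sL=160/257, sR=32/29; mL=3584/7453, mR=-8752/7453; mL+mR=-5168/7453 → advance -1; mR−mL=-48/29 → turn -1·90°
n=4: pose=(-8,3,E); sL=80/61, sR=80/73; mL=-960/4453, mR=-8280/4453; mL+mR=-9240/4453 → advance -1; mR−mL=-120/73 → turn -1·90°

0 80/61 80/73 -960/4453 -8280/4453 -8 3 E
1 32/41 32/65 -768/2665 -2736/2665 -9 3 S
2 8/17 40/81 32/1377 -988/1377 -9 4 W
3 160/257 32/29 3584/7453 -8752/7453 -8 4 N
4 80/61 80/73 -960/4453 -8280/4453 -8 3 E
final -9 3 S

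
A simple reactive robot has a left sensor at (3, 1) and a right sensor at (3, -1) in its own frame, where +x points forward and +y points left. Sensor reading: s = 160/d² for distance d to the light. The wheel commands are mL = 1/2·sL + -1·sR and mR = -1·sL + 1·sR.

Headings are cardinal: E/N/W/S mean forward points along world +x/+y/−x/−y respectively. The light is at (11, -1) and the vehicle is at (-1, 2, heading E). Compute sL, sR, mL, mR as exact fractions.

left sensor world pos  = (2, 3); dL² = 97
right sensor world pos = (2, 1); dR² = 85
sL = 160/97 = 160/97
sR = 160/85 = 32/17
mL = 1/2·sL + -1·sR = -1744/1649
mR = -1·sL + 1·sR = 384/1649

160/97 32/17 -1744/1649 384/1649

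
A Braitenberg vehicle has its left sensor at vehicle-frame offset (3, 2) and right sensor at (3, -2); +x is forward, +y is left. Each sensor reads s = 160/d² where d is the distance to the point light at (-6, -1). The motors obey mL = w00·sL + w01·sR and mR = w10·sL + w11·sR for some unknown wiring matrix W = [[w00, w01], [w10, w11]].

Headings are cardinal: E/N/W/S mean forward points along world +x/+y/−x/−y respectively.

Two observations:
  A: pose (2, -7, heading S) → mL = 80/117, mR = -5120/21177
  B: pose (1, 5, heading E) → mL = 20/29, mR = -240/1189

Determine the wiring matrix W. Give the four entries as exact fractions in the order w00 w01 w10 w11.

obs A: pose=(2,-7,S) → sL=160/181, sR=160/117, mL=80/117, mR=-5120/21177
obs B: pose=(1,5,E) → sL=40/41, sR=40/29, mL=20/29, mR=-240/1189
sensor matrix S = [[160/181, 160/117], [40/41, 40/29]]; det S = -2892800/25179453
solve [mL_A; mL_B] = S·[w00; w01] and [mR_A; mR_B] = S·[w10; w11]:
  w00 = 0, w01 = 1/2, w10 = 1/2, w11 = -1/2

0 1/2 1/2 -1/2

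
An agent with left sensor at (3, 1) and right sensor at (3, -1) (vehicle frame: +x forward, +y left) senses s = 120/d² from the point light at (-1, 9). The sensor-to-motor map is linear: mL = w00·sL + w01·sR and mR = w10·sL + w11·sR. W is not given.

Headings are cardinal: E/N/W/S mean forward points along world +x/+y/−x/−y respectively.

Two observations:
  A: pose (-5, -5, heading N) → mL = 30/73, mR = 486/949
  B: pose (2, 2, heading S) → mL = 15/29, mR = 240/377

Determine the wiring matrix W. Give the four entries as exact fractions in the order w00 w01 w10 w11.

obs A: pose=(-5,-5,N) → sL=60/73, sR=12/13, mL=30/73, mR=486/949
obs B: pose=(2,2,S) → sL=30/29, sR=15/13, mL=15/29, mR=240/377
sensor matrix S = [[60/73, 12/13], [30/29, 15/13]]; det S = -180/27521
solve [mL_A; mL_B] = S·[w00; w01] and [mR_A; mR_B] = S·[w10; w11]:
  w00 = 1/2, w01 = 0, w10 = -1/2, w11 = 1

1/2 0 -1/2 1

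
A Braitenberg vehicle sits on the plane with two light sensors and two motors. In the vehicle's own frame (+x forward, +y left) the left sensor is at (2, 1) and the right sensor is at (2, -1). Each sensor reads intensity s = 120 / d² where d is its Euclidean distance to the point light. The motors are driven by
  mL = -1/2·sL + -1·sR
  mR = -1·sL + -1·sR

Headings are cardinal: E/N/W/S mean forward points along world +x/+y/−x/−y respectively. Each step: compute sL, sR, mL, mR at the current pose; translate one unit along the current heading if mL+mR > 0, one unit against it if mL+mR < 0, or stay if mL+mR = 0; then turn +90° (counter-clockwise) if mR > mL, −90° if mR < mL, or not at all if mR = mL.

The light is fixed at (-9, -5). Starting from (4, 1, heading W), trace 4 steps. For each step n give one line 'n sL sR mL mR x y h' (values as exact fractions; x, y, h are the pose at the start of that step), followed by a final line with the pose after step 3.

0 60/73 12/17 -1386/1241 -1896/1241 4 1 W
1 120/233 120/289 -45300/67337 -62640/67337 5 1 N
2 30/73 15/34 -1605/2482 -2115/2482 5 0 E
3 24/41 40/51 -2252/2091 -2864/2091 4 0 S
final 4 1 W

n=0: pose=(4,1,W); sL=60/73, sR=12/17; mL=-1386/1241, mR=-1896/1241; mL+mR=-3282/1241 → advance -1; mR−mL=-30/73 → turn -1·90°
n=1: pose=(5,1,N); sL=120/233, sR=120/289; mL=-45300/67337, mR=-62640/67337; mL+mR=-107940/67337 → advance -1; mR−mL=-60/233 → turn -1·90°
n=2: pose=(5,0,E); sL=30/73, sR=15/34; mL=-1605/2482, mR=-2115/2482; mL+mR=-1860/1241 → advance -1; mR−mL=-15/73 → turn -1·90°
n=3: pose=(4,0,S); sL=24/41, sR=40/51; mL=-2252/2091, mR=-2864/2091; mL+mR=-5116/2091 → advance -1; mR−mL=-12/41 → turn -1·90°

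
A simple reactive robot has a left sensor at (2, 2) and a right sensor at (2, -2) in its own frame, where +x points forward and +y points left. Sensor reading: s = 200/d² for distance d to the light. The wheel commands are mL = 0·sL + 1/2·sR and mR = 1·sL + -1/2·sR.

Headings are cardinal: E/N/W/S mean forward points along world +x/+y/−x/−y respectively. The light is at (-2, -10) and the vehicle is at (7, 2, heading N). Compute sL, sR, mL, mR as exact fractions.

left sensor world pos  = (5, 4); dL² = 245
right sensor world pos = (9, 4); dR² = 317
sL = 200/245 = 40/49
sR = 200/317 = 200/317
mL = 0·sL + 1/2·sR = 100/317
mR = 1·sL + -1/2·sR = 7780/15533

40/49 200/317 100/317 7780/15533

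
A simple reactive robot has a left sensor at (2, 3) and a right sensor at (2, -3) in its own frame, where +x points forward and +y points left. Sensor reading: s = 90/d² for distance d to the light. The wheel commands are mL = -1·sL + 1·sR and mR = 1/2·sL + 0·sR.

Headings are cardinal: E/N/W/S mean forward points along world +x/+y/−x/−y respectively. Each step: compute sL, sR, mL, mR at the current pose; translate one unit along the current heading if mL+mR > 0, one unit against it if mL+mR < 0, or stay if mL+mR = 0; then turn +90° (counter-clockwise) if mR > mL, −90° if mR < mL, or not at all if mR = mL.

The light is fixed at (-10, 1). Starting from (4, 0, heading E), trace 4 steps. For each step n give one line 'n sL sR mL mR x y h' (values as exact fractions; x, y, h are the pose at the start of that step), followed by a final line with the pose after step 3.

0 9/26 45/136 -27/1768 9/52 4 0 E
1 18/29 18/65 -648/1885 9/29 5 0 N
2 45/97 9/17 108/1649 45/194 5 -1 W
3 18/61 90/137 3024/8357 9/61 4 -1 S
final 4 -2 W

n=0: pose=(4,0,E); sL=9/26, sR=45/136; mL=-27/1768, mR=9/52; mL+mR=279/1768 → advance +1; mR−mL=333/1768 → turn +1·90°
n=1: pose=(5,0,N); sL=18/29, sR=18/65; mL=-648/1885, mR=9/29; mL+mR=-63/1885 → advance -1; mR−mL=1233/1885 → turn +1·90°
n=2: pose=(5,-1,W); sL=45/97, sR=9/17; mL=108/1649, mR=45/194; mL+mR=981/3298 → advance +1; mR−mL=549/3298 → turn +1·90°
n=3: pose=(4,-1,S); sL=18/61, sR=90/137; mL=3024/8357, mR=9/61; mL+mR=4257/8357 → advance +1; mR−mL=-1791/8357 → turn -1·90°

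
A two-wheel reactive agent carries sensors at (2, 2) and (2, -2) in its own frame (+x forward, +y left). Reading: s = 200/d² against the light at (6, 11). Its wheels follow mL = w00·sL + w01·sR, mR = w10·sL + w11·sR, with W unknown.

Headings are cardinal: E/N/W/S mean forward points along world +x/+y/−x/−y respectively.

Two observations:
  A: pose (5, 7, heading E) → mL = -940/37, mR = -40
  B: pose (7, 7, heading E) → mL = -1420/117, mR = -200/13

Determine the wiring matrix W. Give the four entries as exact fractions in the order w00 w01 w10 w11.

obs A: pose=(5,7,E) → sL=40, sR=200/37, mL=-940/37, mR=-40
obs B: pose=(7,7,E) → sL=200/13, sR=40/9, mL=-1420/117, mR=-200/13
sensor matrix S = [[40, 200/37], [200/13, 40/9]]; det S = 409600/4329
solve [mL_A; mL_B] = S·[w00; w01] and [mR_A; mR_B] = S·[w10; w11]:
  w00 = -1/2, w01 = -1, w10 = -1, w11 = 0

-1/2 -1 -1 0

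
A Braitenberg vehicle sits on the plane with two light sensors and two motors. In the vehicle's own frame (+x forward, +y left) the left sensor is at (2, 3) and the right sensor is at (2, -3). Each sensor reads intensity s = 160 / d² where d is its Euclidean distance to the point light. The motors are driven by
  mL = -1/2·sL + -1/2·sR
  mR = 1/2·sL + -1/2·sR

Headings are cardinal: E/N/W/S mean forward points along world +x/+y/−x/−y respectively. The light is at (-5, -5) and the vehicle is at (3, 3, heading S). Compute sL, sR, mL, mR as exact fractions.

left sensor world pos  = (6, 1); dL² = 157
right sensor world pos = (0, 1); dR² = 61
sL = 160/157 = 160/157
sR = 160/61 = 160/61
mL = -1/2·sL + -1/2·sR = -17440/9577
mR = 1/2·sL + -1/2·sR = -7680/9577

160/157 160/61 -17440/9577 -7680/9577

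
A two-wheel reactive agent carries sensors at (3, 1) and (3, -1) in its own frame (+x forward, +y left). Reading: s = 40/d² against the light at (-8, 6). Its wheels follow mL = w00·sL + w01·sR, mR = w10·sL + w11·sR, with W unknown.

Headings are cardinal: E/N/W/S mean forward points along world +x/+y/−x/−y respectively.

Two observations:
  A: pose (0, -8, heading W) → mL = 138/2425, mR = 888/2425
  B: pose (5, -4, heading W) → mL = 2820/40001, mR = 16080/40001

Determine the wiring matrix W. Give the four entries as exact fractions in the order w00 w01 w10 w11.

obs A: pose=(0,-8,W) → sL=4/25, sR=20/97, mL=138/2425, mR=888/2425
obs B: pose=(5,-4,W) → sL=40/221, sR=40/181, mL=2820/40001, mR=16080/40001
sensor matrix S = [[4/25, 20/97], [40/221, 40/181]]; det S = -38016/19400485
solve [mL_A; mL_B] = S·[w00; w01] and [mR_A; mR_B] = S·[w10; w11]:
  w00 = 1, w01 = -1/2, w10 = 1, w11 = 1

1 -1/2 1 1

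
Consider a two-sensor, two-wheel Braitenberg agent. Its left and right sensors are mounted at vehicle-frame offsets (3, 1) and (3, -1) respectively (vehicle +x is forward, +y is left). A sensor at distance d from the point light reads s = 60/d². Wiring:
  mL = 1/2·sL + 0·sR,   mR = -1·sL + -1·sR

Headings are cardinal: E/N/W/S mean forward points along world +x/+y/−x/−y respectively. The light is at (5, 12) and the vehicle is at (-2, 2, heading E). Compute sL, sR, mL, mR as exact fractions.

left sensor world pos  = (1, 3); dL² = 97
right sensor world pos = (1, 1); dR² = 137
sL = 60/97 = 60/97
sR = 60/137 = 60/137
mL = 1/2·sL + 0·sR = 30/97
mR = -1·sL + -1·sR = -14040/13289

60/97 60/137 30/97 -14040/13289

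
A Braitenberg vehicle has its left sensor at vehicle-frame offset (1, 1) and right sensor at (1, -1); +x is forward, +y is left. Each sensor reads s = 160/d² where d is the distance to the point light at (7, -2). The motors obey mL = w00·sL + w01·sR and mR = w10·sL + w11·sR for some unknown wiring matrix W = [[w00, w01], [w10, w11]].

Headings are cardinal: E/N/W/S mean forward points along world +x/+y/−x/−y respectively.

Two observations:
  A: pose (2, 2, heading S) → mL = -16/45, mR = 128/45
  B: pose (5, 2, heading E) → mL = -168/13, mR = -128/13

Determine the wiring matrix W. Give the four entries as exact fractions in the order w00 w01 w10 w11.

1/2 -1 1 -1

obs A: pose=(2,2,S) → sL=32/5, sR=32/9, mL=-16/45, mR=128/45
obs B: pose=(5,2,E) → sL=80/13, sR=16, mL=-168/13, mR=-128/13
sensor matrix S = [[32/5, 32/9], [80/13, 16]]; det S = 47104/585
solve [mL_A; mL_B] = S·[w00; w01] and [mR_A; mR_B] = S·[w10; w11]:
  w00 = 1/2, w01 = -1, w10 = 1, w11 = -1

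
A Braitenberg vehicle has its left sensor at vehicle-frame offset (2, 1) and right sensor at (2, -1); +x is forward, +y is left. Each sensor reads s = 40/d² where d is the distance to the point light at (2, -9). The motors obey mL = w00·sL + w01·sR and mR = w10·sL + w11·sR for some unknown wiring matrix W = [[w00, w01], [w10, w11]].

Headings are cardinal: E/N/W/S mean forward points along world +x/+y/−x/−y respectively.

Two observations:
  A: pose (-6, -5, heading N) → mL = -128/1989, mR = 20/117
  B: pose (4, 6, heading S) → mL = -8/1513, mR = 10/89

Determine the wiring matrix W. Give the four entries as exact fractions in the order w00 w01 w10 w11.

obs A: pose=(-6,-5,N) → sL=40/117, sR=8/17, mL=-128/1989, mR=20/117
obs B: pose=(4,6,S) → sL=20/89, sR=4/17, mL=-8/1513, mR=10/89
sensor matrix S = [[40/117, 8/17], [20/89, 4/17]]; det S = -4480/177021
solve [mL_A; mL_B] = S·[w00; w01] and [mR_A; mR_B] = S·[w10; w11]:
  w00 = 1/2, w01 = -1/2, w10 = 1/2, w11 = 0

1/2 -1/2 1/2 0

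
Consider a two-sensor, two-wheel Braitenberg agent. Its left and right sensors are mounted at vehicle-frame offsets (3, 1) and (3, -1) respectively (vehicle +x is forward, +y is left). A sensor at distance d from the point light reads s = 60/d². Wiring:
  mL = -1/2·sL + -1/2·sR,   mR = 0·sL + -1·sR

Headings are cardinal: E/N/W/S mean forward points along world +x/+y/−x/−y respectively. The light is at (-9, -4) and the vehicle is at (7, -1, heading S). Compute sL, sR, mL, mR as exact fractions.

left sensor world pos  = (8, -4); dL² = 289
right sensor world pos = (6, -4); dR² = 225
sL = 60/289 = 60/289
sR = 60/225 = 4/15
mL = -1/2·sL + -1/2·sR = -1028/4335
mR = 0·sL + -1·sR = -4/15

60/289 4/15 -1028/4335 -4/15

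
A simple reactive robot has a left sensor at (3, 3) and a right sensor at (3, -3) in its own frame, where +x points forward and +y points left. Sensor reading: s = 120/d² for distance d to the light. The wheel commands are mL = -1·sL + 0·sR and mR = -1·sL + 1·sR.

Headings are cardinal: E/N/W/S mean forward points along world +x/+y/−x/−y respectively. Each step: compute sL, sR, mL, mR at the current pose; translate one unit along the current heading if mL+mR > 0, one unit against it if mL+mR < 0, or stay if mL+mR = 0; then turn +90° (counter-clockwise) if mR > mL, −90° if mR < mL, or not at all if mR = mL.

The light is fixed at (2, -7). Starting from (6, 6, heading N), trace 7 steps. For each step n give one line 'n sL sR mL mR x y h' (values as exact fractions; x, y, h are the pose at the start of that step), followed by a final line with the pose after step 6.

0 120/257 24/61 -120/257 -1152/15677 6 6 N
1 60/41 60/113 -60/41 -4320/4633 6 5 W
2 24/29 24/17 -24/29 288/493 7 5 S
3 3/8 30/41 -3/8 117/328 7 6 E
4 120/257 24/61 -120/257 -1152/15677 6 6 N
5 60/41 60/113 -60/41 -4320/4633 6 5 W
6 24/29 24/17 -24/29 288/493 7 5 S
final 7 6 E

n=0: pose=(6,6,N); sL=120/257, sR=24/61; mL=-120/257, mR=-1152/15677; mL+mR=-8472/15677 → advance -1; mR−mL=24/61 → turn +1·90°
n=1: pose=(6,5,W); sL=60/41, sR=60/113; mL=-60/41, mR=-4320/4633; mL+mR=-11100/4633 → advance -1; mR−mL=60/113 → turn +1·90°
n=2: pose=(7,5,S); sL=24/29, sR=24/17; mL=-24/29, mR=288/493; mL+mR=-120/493 → advance -1; mR−mL=24/17 → turn +1·90°
n=3: pose=(7,6,E); sL=3/8, sR=30/41; mL=-3/8, mR=117/328; mL+mR=-3/164 → advance -1; mR−mL=30/41 → turn +1·90°
n=4: pose=(6,6,N); sL=120/257, sR=24/61; mL=-120/257, mR=-1152/15677; mL+mR=-8472/15677 → advance -1; mR−mL=24/61 → turn +1·90°
n=5: pose=(6,5,W); sL=60/41, sR=60/113; mL=-60/41, mR=-4320/4633; mL+mR=-11100/4633 → advance -1; mR−mL=60/113 → turn +1·90°
n=6: pose=(7,5,S); sL=24/29, sR=24/17; mL=-24/29, mR=288/493; mL+mR=-120/493 → advance -1; mR−mL=24/17 → turn +1·90°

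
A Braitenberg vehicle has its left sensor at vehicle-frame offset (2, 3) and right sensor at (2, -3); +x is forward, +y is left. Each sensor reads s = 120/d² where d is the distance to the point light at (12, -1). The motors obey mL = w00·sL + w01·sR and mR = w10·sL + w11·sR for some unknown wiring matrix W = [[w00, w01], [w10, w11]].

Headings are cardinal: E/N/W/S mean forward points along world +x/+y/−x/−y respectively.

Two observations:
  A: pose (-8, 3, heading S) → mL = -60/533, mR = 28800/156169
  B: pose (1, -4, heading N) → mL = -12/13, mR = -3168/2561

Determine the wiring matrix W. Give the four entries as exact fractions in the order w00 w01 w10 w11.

obs A: pose=(-8,3,S) → sL=120/293, sR=120/533, mL=-60/533, mR=28800/156169
obs B: pose=(1,-4,N) → sL=120/197, sR=24/13, mL=-12/13, mR=-3168/2561
sensor matrix S = [[120/293, 120/533], [120/197, 24/13]]; det S = 19042560/30765293
solve [mL_A; mL_B] = S·[w00; w01] and [mR_A; mR_B] = S·[w10; w11]:
  w00 = 0, w01 = -1/2, w10 = 1, w11 = -1

0 -1/2 1 -1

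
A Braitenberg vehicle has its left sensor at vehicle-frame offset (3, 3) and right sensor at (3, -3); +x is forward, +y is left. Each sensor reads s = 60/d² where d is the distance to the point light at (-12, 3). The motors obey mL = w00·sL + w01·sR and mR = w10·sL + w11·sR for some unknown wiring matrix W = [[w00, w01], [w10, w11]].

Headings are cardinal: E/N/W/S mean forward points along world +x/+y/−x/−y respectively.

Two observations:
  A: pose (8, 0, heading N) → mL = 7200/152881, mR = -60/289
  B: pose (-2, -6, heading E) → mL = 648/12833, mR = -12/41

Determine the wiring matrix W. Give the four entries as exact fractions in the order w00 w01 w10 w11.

1/2 -1/2 -1 0

obs A: pose=(8,0,N) → sL=60/289, sR=60/529, mL=7200/152881, mR=-60/289
obs B: pose=(-2,-6,E) → sL=12/41, sR=60/313, mL=648/12833, mR=-12/41
sensor matrix S = [[60/289, 60/529], [12/41, 60/313]]; det S = 12951360/1961921873
solve [mL_A; mL_B] = S·[w00; w01] and [mR_A; mR_B] = S·[w10; w11]:
  w00 = 1/2, w01 = -1/2, w10 = -1, w11 = 0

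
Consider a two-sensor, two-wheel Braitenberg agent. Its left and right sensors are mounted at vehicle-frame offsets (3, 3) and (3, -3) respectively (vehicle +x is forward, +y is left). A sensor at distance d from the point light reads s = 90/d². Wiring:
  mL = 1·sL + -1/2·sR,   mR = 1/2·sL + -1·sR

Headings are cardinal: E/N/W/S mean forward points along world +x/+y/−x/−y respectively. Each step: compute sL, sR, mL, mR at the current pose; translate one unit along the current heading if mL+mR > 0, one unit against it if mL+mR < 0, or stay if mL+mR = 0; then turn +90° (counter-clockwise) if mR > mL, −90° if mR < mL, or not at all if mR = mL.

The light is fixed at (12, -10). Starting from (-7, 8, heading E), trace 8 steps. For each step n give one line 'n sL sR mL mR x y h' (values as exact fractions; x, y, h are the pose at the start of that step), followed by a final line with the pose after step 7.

0 90/697 90/481 11925/335257 -41085/335257 -7 8 E
1 45/257 45/377 22365/193778 -6165/193778 -8 8 S
2 18/145 90/929 10197/134705 -4689/134705 -8 7 W
3 45/488 45/362 2655/88328 -13815/176656 -9 7 N
4 18/137 90/493 2709/67541 -7893/67541 -9 6 E
5 9/53 45/397 4761/42082 -1197/42082 -10 6 S
6 90/769 90/949 50805/729781 -26505/729781 -10 5 W
7 9/100 45/362 126/4525 -2871/36200 -11 5 N
final -11 4 E

n=0: pose=(-7,8,E); sL=90/697, sR=90/481; mL=11925/335257, mR=-41085/335257; mL+mR=-29160/335257 → advance -1; mR−mL=-53010/335257 → turn -1·90°
n=1: pose=(-8,8,S); sL=45/257, sR=45/377; mL=22365/193778, mR=-6165/193778; mL+mR=8100/96889 → advance +1; mR−mL=-14265/96889 → turn -1·90°
n=2: pose=(-8,7,W); sL=18/145, sR=90/929; mL=10197/134705, mR=-4689/134705; mL+mR=5508/134705 → advance +1; mR−mL=-14886/134705 → turn -1·90°
n=3: pose=(-9,7,N); sL=45/488, sR=45/362; mL=2655/88328, mR=-13815/176656; mL+mR=-8505/176656 → advance -1; mR−mL=-19125/176656 → turn -1·90°
n=4: pose=(-9,6,E); sL=18/137, sR=90/493; mL=2709/67541, mR=-7893/67541; mL+mR=-5184/67541 → advance -1; mR−mL=-10602/67541 → turn -1·90°
n=5: pose=(-10,6,S); sL=9/53, sR=45/397; mL=4761/42082, mR=-1197/42082; mL+mR=1782/21041 → advance +1; mR−mL=-2979/21041 → turn -1·90°
n=6: pose=(-10,5,W); sL=90/769, sR=90/949; mL=50805/729781, mR=-26505/729781; mL+mR=24300/729781 → advance +1; mR−mL=-77310/729781 → turn -1·90°
n=7: pose=(-11,5,N); sL=9/100, sR=45/362; mL=126/4525, mR=-2871/36200; mL+mR=-1863/36200 → advance -1; mR−mL=-3879/36200 → turn -1·90°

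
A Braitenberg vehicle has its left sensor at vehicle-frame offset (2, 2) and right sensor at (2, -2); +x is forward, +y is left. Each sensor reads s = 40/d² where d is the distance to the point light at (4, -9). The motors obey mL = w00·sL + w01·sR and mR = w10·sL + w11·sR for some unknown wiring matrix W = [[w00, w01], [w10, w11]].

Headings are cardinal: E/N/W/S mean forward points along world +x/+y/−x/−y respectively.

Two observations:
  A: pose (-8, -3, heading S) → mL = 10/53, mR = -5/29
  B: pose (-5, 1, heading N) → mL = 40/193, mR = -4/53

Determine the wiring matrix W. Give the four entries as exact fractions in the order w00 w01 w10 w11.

0 1 -1/2 0

obs A: pose=(-8,-3,S) → sL=10/29, sR=10/53, mL=10/53, mR=-5/29
obs B: pose=(-5,1,N) → sL=8/53, sR=40/193, mL=40/193, mR=-4/53
sensor matrix S = [[10/29, 10/53], [8/53, 40/193]]; det S = 675840/15721973
solve [mL_A; mL_B] = S·[w00; w01] and [mR_A; mR_B] = S·[w10; w11]:
  w00 = 0, w01 = 1, w10 = -1/2, w11 = 0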